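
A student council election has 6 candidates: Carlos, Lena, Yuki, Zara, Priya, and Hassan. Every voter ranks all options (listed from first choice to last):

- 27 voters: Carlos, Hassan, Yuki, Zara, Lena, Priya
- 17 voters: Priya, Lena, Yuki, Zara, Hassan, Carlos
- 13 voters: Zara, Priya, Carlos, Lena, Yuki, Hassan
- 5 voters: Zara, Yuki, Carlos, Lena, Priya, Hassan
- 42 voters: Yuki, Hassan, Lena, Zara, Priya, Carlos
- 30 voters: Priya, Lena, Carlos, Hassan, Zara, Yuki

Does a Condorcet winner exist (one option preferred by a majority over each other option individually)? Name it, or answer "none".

Checking pairwise contests:
Lena beats Carlos 89–45.
Yuki beats Lena 74–60.
Carlos beats Yuki 70–64.
Lena beats Zara 89–45.
Lena beats Priya 74–60.
Carlos beats Hassan 75–59.
Every option loses at least one head-to-head, so there is no Condorcet winner.

none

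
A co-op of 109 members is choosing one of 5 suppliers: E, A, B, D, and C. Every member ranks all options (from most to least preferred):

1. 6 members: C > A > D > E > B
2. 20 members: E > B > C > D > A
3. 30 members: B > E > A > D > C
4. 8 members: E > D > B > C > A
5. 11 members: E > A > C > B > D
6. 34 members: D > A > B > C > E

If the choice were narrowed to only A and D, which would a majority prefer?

D

Voters preferring A to D: 47; preferring D to A: 62.
D wins the head-to-head.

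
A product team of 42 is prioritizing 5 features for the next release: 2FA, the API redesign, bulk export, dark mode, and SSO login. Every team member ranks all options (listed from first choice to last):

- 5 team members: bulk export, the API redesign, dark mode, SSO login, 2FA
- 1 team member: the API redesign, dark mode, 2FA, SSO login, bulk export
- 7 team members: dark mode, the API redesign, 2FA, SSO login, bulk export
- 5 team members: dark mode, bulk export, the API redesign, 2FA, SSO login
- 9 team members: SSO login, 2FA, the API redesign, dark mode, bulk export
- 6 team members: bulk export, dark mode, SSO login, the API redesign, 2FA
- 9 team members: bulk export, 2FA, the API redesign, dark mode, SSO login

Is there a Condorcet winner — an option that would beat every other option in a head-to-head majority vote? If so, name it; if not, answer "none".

Checking pairwise contests:
the API redesign beats 2FA 24–18.
bulk export beats the API redesign 25–17.
dark mode beats bulk export 22–20.
the API redesign beats dark mode 24–18.
2FA beats SSO login 22–20.
Every option loses at least one head-to-head, so there is no Condorcet winner.

none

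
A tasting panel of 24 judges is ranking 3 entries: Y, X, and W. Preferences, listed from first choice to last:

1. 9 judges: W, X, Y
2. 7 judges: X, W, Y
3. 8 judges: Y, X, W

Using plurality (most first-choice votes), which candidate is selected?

W

First-place votes: Y 8, X 7, W 9.
W has the most first-place votes.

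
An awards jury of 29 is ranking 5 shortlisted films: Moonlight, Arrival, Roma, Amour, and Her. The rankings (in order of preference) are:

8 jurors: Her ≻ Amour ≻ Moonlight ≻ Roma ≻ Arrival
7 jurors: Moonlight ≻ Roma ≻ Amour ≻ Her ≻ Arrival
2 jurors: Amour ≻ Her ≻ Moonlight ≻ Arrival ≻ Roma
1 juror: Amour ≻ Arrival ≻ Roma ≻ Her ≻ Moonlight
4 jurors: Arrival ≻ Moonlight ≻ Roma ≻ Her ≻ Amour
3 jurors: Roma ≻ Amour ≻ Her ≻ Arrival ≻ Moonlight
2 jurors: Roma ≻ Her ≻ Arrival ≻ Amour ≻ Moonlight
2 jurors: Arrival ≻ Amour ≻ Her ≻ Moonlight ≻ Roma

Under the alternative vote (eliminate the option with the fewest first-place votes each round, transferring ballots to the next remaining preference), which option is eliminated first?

Amour

Round 1: Moonlight 7, Arrival 6, Roma 5, Amour 3, Her 8. Eliminate Amour.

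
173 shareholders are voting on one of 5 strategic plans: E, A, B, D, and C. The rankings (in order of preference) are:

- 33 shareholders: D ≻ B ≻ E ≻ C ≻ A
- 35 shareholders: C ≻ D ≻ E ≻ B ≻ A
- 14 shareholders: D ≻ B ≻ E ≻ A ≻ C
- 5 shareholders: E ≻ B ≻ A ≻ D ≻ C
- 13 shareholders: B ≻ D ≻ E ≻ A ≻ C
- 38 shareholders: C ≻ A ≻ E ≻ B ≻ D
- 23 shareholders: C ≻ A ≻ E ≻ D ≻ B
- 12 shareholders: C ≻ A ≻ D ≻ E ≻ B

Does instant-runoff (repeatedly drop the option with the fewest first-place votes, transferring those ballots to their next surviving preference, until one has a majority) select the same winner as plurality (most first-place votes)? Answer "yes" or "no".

yes

Instant-runoff — R1 E 5, A 0, B 13, D 47, C 108 (C winner). Winner: C.
Plurality — first-place votes: E 5, A 0, B 13, D 47, C 108. Winner: C.
The two methods agree.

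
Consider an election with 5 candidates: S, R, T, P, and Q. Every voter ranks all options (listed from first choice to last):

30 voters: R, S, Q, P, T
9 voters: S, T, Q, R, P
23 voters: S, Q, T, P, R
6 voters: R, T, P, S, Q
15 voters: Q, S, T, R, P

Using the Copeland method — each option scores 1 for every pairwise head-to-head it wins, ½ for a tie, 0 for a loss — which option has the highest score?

S

S: beats R, T, P, and Q → score 4.
R: beats P; loses to S, T, and Q → score 1.
T: beats R and P; loses to S and Q → score 2.
P: loses to S, R, T, and Q → score 0.
Q: beats R, T, and P; loses to S → score 3.
S has the best pairwise record.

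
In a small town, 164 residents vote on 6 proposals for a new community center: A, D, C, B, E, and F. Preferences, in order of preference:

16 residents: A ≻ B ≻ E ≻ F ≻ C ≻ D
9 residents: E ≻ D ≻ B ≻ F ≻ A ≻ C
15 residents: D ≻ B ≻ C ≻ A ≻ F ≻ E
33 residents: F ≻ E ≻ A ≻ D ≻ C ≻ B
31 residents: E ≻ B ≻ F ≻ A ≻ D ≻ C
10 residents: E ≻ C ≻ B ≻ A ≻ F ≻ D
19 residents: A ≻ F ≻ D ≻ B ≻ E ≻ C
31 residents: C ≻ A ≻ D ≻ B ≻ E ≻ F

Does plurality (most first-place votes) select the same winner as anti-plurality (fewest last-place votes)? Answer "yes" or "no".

no

Plurality — first-place votes: A 35, D 15, C 31, B 0, E 50, F 33. Winner: E.
Anti-plurality — last-place votes: A 0, D 26, C 59, B 33, E 15, F 31. Winner: A.
The two methods disagree.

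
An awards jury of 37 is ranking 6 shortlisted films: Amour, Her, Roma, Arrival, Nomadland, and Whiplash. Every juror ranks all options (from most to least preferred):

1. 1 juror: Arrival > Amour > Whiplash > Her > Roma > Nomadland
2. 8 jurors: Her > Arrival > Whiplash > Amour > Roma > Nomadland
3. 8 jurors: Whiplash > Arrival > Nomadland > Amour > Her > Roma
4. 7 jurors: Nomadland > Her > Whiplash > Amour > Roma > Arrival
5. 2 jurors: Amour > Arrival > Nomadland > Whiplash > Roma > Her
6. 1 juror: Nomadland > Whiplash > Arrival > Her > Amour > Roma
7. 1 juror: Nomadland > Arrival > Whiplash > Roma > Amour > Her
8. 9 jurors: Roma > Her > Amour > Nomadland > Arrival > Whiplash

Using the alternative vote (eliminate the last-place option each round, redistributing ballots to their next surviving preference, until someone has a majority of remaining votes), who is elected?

Round 1: Amour 2, Her 8, Roma 9, Arrival 1, Nomadland 9, Whiplash 8. Eliminate Arrival.
Round 2: Amour 3, Her 8, Roma 9, Nomadland 9, Whiplash 8. Eliminate Amour.
Round 3: Her 8, Roma 9, Nomadland 11, Whiplash 9. Eliminate Her.
Round 4: Roma 9, Nomadland 11, Whiplash 17. Eliminate Roma.
Round 5: Nomadland 20, Whiplash 17. Nomadland has a majority.

Nomadland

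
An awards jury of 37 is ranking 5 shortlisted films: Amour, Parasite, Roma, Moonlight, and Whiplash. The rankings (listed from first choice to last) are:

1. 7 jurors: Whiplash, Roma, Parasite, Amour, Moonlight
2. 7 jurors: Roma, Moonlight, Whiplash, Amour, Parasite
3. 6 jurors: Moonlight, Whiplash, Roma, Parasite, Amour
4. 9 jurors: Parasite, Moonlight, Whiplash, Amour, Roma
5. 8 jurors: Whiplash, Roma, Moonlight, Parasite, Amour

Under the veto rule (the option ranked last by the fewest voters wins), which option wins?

Last-place votes: Amour 14, Parasite 7, Roma 9, Moonlight 7, Whiplash 0.
Whiplash is ranked last by the fewest voters, so Whiplash wins.

Whiplash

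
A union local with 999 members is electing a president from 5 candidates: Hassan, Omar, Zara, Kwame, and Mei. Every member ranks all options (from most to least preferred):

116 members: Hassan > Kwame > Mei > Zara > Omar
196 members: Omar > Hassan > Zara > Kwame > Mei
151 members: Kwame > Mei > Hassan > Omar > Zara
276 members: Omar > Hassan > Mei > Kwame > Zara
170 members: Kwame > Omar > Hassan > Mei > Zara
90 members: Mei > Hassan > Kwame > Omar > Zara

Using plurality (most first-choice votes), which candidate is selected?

Omar

First-place votes: Hassan 116, Omar 472, Zara 0, Kwame 321, Mei 90.
Omar has the most first-place votes.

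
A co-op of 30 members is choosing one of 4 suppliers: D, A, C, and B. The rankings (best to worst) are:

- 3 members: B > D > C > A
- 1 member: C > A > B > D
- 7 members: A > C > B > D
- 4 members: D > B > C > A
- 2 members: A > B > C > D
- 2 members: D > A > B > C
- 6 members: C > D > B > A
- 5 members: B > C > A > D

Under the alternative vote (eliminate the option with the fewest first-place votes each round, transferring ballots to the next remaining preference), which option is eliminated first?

Round 1: D 6, A 9, C 7, B 8. Eliminate D.

D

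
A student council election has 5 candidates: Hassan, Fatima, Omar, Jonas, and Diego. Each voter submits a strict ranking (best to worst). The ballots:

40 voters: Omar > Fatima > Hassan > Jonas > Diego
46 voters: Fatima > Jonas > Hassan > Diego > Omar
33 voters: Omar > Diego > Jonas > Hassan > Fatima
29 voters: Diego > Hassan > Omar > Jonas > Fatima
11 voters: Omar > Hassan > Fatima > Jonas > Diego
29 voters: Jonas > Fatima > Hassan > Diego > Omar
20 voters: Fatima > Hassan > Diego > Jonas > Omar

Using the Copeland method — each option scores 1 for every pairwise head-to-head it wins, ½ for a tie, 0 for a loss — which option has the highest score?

Fatima

Hassan: beats Omar and Diego; loses to Fatima and Jonas → score 2.
Fatima: beats Hassan, Jonas, and Diego; loses to Omar → score 3.
Omar: beats Fatima and Jonas; loses to Hassan and Diego → score 2.
Jonas: beats Hassan and Diego; loses to Fatima and Omar → score 2.
Diego: beats Omar; loses to Hassan, Fatima, and Jonas → score 1.
Fatima has the best pairwise record.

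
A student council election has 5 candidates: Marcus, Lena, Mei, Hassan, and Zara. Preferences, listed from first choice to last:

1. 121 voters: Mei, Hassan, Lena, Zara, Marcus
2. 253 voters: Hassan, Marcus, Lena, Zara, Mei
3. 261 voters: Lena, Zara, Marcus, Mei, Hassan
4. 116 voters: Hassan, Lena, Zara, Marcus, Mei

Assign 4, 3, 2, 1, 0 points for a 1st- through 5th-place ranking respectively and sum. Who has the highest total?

Marcus: 121·0 + 253·3 + 261·2 + 116·1 = 1397
Lena: 121·2 + 253·2 + 261·4 + 116·3 = 2140
Mei: 121·4 + 253·0 + 261·1 + 116·0 = 745
Hassan: 121·3 + 253·4 + 261·0 + 116·4 = 1839
Zara: 121·1 + 253·1 + 261·3 + 116·2 = 1389
Lena has the highest Borda score (2140).

Lena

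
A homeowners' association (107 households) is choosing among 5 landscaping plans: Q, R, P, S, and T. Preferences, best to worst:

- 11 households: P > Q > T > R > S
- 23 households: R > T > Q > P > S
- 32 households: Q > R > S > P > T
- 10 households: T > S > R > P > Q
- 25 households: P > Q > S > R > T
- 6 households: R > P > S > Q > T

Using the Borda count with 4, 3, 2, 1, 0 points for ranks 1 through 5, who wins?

Q

Q: 11·3 + 23·2 + 32·4 + 10·0 + 25·3 + 6·1 = 288
R: 11·1 + 23·4 + 32·3 + 10·2 + 25·1 + 6·4 = 268
P: 11·4 + 23·1 + 32·1 + 10·1 + 25·4 + 6·3 = 227
S: 11·0 + 23·0 + 32·2 + 10·3 + 25·2 + 6·2 = 156
T: 11·2 + 23·3 + 32·0 + 10·4 + 25·0 + 6·0 = 131
Q has the highest Borda score (288).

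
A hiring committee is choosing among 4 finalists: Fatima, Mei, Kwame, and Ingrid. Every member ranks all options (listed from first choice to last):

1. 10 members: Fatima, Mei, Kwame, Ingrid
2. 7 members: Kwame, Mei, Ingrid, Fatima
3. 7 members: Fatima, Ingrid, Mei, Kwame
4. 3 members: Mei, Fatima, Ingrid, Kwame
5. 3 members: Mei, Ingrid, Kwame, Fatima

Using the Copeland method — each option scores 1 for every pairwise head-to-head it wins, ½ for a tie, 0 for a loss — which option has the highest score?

Fatima: beats Mei, Kwame, and Ingrid → score 3.
Mei: beats Kwame and Ingrid; loses to Fatima → score 2.
Kwame: beats Ingrid; loses to Fatima and Mei → score 1.
Ingrid: loses to Fatima, Mei, and Kwame → score 0.
Fatima has the best pairwise record.

Fatima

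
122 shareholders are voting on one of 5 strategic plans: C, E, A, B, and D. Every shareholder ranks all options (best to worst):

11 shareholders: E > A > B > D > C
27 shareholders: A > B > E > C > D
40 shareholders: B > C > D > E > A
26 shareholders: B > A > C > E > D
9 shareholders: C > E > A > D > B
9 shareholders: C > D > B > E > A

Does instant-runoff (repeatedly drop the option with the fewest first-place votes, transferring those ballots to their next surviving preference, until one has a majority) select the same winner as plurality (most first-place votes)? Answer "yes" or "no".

yes

Instant-runoff — R1 C 18, E 11, A 27, B 66, D 0 (B winner). Winner: B.
Plurality — first-place votes: C 18, E 11, A 27, B 66, D 0. Winner: B.
The two methods agree.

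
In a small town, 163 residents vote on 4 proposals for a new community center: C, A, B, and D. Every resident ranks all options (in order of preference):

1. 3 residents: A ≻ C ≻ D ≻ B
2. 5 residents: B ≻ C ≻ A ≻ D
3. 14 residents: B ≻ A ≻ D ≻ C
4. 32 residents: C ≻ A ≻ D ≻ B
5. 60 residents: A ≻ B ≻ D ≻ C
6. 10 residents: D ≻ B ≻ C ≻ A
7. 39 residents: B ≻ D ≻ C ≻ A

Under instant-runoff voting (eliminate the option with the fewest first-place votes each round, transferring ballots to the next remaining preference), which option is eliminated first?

D

Round 1: C 32, A 63, B 58, D 10. Eliminate D.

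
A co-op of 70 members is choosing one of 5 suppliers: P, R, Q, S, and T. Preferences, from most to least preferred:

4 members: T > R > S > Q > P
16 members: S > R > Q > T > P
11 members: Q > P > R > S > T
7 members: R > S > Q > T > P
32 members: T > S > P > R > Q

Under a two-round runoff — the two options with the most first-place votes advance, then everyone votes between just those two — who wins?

T

Round 1 first-place votes: P 0, R 7, Q 11, S 16, T 36.
T and S advance.
Runoff: T is preferred to S by 36 voters; S by 34.
T wins the runoff.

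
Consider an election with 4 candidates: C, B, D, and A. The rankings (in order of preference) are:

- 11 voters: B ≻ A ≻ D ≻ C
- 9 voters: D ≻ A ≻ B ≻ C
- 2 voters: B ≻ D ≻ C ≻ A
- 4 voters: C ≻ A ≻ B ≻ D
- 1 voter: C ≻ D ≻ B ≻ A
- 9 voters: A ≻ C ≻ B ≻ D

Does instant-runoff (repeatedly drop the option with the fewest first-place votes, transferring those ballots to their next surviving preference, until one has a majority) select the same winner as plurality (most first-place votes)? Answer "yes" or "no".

no

Instant-runoff — R1 C 5, B 13, D 9, A 9 (C out); R2 B 13, D 10, A 13 (D out); R3 B 14, A 22 (A winner). Winner: A.
Plurality — first-place votes: C 5, B 13, D 9, A 9. Winner: B.
The two methods disagree.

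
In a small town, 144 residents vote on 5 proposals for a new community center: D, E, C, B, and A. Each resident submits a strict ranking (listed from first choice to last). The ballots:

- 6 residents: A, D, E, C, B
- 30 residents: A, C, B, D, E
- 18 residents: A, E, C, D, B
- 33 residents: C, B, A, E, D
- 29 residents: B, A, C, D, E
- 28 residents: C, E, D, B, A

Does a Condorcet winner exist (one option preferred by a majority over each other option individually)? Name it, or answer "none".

none

Checking pairwise contests:
E beats D 79–65.
C beats E 120–24.
A beats C 83–61.
C beats B 115–29.
B beats A 90–54.
Every option loses at least one head-to-head, so there is no Condorcet winner.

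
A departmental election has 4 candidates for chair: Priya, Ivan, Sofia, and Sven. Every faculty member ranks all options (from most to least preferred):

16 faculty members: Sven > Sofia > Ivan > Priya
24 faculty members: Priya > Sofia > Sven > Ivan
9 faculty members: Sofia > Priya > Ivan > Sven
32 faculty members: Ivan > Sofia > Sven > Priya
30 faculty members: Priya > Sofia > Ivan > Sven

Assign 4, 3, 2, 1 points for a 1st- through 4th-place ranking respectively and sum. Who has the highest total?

Sofia

Priya: 16·1 + 24·4 + 9·3 + 32·1 + 30·4 = 291
Ivan: 16·2 + 24·1 + 9·2 + 32·4 + 30·2 = 262
Sofia: 16·3 + 24·3 + 9·4 + 32·3 + 30·3 = 342
Sven: 16·4 + 24·2 + 9·1 + 32·2 + 30·1 = 215
Sofia has the highest Borda score (342).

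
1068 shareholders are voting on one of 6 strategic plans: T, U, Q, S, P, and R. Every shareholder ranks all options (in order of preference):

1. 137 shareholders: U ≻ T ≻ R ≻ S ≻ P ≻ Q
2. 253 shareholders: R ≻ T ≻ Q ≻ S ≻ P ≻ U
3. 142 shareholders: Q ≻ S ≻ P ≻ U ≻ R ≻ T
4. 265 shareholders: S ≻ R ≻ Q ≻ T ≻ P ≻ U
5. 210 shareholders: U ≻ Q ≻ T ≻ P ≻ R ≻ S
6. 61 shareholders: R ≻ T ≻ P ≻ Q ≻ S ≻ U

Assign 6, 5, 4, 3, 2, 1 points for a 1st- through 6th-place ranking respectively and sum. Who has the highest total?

T: 137·5 + 253·5 + 142·1 + 265·3 + 210·4 + 61·5 = 4032
U: 137·6 + 253·1 + 142·3 + 265·1 + 210·6 + 61·1 = 3087
Q: 137·1 + 253·4 + 142·6 + 265·4 + 210·5 + 61·3 = 4294
S: 137·3 + 253·3 + 142·5 + 265·6 + 210·1 + 61·2 = 3802
P: 137·2 + 253·2 + 142·4 + 265·2 + 210·3 + 61·4 = 2752
R: 137·4 + 253·6 + 142·2 + 265·5 + 210·2 + 61·6 = 4461
R has the highest Borda score (4461).

R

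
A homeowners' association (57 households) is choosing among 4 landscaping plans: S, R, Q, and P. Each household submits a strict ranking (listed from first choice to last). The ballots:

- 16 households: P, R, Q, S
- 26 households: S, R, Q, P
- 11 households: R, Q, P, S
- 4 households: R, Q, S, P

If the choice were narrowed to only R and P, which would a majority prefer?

R

Voters preferring R to P: 41; preferring P to R: 16.
R wins the head-to-head.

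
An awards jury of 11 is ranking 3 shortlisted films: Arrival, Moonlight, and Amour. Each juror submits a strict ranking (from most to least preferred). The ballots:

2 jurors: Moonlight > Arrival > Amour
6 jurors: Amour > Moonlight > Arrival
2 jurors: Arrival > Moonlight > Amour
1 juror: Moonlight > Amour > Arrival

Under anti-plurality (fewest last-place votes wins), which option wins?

Last-place votes: Arrival 7, Moonlight 0, Amour 4.
Moonlight is ranked last by the fewest voters, so Moonlight wins.

Moonlight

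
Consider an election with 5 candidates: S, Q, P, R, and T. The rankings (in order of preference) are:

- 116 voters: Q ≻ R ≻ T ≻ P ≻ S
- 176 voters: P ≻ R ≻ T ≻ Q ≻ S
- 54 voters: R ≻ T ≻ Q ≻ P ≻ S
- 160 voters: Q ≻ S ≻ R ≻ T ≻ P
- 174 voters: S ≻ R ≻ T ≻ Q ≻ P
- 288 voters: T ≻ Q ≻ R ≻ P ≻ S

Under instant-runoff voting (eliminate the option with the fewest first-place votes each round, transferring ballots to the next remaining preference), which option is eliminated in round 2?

Round 1: S 174, Q 276, P 176, R 54, T 288. Eliminate R.
Round 2: S 174, Q 276, P 176, T 342. Eliminate S.

S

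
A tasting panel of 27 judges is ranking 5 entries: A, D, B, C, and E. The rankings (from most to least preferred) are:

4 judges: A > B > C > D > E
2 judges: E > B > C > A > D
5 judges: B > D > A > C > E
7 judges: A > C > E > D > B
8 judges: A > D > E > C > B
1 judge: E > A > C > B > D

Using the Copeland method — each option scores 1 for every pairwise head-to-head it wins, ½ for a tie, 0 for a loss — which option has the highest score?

A: beats D, B, C, and E → score 4.
D: beats B and E; loses to A and C → score 2.
B: loses to A, D, C, and E → score 0.
C: beats D, B, and E; loses to A → score 3.
E: beats B; loses to A, D, and C → score 1.
A has the best pairwise record.

A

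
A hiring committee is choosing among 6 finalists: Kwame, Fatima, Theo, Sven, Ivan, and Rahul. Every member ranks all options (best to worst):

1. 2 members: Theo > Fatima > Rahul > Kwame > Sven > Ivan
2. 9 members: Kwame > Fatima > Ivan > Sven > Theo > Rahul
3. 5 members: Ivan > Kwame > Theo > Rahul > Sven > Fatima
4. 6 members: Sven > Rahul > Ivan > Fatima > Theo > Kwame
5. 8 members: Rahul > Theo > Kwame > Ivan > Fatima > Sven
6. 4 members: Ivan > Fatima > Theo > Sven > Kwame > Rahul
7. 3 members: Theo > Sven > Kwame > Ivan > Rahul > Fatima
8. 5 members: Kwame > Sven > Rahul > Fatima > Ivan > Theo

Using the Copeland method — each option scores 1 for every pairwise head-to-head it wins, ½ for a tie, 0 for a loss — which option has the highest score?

Kwame

Kwame: beats Fatima, Sven, Ivan, and Rahul; loses to Theo → score 4.
Fatima: beats Theo and Sven; loses to Kwame, Ivan, and Rahul → score 2.
Theo: beats Kwame, Sven, and Rahul; loses to Fatima and Ivan → score 3.
Sven: beats Rahul; loses to Kwame, Fatima, Theo, and Ivan → score 1.
Ivan: beats Fatima, Theo, and Sven; ties Rahul; loses to Kwame → score 3.5.
Rahul: beats Fatima; ties Ivan; loses to Kwame, Theo, and Sven → score 1.5.
Kwame has the best pairwise record.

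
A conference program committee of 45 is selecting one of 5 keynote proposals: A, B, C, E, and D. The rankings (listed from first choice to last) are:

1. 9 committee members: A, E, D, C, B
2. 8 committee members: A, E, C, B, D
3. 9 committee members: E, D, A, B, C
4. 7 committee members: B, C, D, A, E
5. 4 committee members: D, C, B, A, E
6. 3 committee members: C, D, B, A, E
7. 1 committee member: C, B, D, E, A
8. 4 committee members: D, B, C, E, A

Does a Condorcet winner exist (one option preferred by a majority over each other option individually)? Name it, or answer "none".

none

Checking pairwise contests:
D beats A 28–17.
A beats B 26–19.
A beats C 26–19.
A beats E 31–14.
E beats D 26–19.
Every option loses at least one head-to-head, so there is no Condorcet winner.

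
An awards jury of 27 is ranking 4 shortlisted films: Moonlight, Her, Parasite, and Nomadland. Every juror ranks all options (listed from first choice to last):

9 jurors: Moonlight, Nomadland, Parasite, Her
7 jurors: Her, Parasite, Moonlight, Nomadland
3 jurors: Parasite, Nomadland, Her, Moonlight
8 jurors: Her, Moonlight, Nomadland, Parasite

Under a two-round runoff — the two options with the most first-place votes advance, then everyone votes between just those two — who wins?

Round 1 first-place votes: Moonlight 9, Her 15, Parasite 3, Nomadland 0.
Her and Moonlight advance.
Runoff: Her is preferred to Moonlight by 18 voters; Moonlight by 9.
Her wins the runoff.

Her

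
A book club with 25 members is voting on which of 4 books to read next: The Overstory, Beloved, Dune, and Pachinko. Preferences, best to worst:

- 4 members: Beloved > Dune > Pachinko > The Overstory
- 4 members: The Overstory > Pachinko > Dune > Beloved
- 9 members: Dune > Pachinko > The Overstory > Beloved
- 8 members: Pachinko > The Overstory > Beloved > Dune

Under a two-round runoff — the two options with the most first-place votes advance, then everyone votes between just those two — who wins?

Dune

Round 1 first-place votes: The Overstory 4, Beloved 4, Dune 9, Pachinko 8.
Dune and Pachinko advance.
Runoff: Dune is preferred to Pachinko by 13 voters; Pachinko by 12.
Dune wins the runoff.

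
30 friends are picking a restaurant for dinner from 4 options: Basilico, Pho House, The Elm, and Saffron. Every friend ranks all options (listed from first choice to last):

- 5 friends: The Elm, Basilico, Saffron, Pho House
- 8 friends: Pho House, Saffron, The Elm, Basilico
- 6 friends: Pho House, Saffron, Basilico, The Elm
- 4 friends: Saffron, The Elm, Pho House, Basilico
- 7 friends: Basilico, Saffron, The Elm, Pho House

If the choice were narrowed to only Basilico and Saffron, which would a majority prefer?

Saffron

Voters preferring Basilico to Saffron: 12; preferring Saffron to Basilico: 18.
Saffron wins the head-to-head.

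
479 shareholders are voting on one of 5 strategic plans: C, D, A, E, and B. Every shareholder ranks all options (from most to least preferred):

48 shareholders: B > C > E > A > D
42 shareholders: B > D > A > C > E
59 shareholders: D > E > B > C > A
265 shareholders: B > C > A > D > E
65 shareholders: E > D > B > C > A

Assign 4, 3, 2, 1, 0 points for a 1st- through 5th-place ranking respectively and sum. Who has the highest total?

C: 48·3 + 42·1 + 59·1 + 265·3 + 65·1 = 1105
D: 48·0 + 42·3 + 59·4 + 265·1 + 65·3 = 822
A: 48·1 + 42·2 + 59·0 + 265·2 + 65·0 = 662
E: 48·2 + 42·0 + 59·3 + 265·0 + 65·4 = 533
B: 48·4 + 42·4 + 59·2 + 265·4 + 65·2 = 1668
B has the highest Borda score (1668).

B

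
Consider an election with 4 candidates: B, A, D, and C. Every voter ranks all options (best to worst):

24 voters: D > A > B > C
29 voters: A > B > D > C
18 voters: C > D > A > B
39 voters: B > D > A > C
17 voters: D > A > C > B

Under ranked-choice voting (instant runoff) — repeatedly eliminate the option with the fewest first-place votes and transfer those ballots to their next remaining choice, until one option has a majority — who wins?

B

Round 1: B 39, A 29, D 41, C 18. Eliminate C.
Round 2: B 39, A 29, D 59. Eliminate A.
Round 3: B 68, D 59. B has a majority.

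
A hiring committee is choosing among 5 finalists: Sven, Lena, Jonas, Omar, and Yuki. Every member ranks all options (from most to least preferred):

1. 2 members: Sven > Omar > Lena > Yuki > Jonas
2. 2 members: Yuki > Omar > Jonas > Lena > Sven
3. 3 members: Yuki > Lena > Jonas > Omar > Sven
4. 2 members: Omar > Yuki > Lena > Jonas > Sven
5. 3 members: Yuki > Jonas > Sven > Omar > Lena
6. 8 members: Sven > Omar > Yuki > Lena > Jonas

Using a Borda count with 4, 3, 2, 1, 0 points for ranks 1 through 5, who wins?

Yuki

Sven: 2·4 + 2·0 + 3·0 + 2·0 + 3·2 + 8·4 = 46
Lena: 2·2 + 2·1 + 3·3 + 2·2 + 3·0 + 8·1 = 27
Jonas: 2·0 + 2·2 + 3·2 + 2·1 + 3·3 + 8·0 = 21
Omar: 2·3 + 2·3 + 3·1 + 2·4 + 3·1 + 8·3 = 50
Yuki: 2·1 + 2·4 + 3·4 + 2·3 + 3·4 + 8·2 = 56
Yuki has the highest Borda score (56).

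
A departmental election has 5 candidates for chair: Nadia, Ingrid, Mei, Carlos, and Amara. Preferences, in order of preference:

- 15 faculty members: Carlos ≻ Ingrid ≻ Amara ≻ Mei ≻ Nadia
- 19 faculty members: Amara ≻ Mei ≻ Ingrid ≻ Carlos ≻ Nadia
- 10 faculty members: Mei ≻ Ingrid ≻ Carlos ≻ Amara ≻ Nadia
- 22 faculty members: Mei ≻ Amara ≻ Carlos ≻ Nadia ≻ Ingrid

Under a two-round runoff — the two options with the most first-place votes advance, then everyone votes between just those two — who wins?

Amara

Round 1 first-place votes: Nadia 0, Ingrid 0, Mei 32, Carlos 15, Amara 19.
Mei and Amara advance.
Runoff: Mei is preferred to Amara by 32 voters; Amara by 34.
Amara wins the runoff.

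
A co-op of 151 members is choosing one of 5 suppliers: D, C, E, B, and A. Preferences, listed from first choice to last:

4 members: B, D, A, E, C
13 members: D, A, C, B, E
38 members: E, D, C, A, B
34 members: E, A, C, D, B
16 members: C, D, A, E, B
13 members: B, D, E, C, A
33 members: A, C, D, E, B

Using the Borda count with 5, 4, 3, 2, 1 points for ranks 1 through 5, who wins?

E

D: 4·4 + 13·5 + 38·4 + 34·2 + 16·4 + 13·4 + 33·3 = 516
C: 4·1 + 13·3 + 38·3 + 34·3 + 16·5 + 13·2 + 33·4 = 497
E: 4·2 + 13·1 + 38·5 + 34·5 + 16·2 + 13·3 + 33·2 = 518
B: 4·5 + 13·2 + 38·1 + 34·1 + 16·1 + 13·5 + 33·1 = 232
A: 4·3 + 13·4 + 38·2 + 34·4 + 16·3 + 13·1 + 33·5 = 502
E has the highest Borda score (518).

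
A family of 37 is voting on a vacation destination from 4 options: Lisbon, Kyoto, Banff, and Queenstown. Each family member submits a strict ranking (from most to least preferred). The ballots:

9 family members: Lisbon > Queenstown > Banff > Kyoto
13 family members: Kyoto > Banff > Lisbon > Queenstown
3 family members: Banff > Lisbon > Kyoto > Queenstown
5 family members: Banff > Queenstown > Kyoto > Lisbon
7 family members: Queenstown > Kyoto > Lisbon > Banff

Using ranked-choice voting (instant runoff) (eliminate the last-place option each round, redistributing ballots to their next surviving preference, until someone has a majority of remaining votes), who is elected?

Round 1: Lisbon 9, Kyoto 13, Banff 8, Queenstown 7. Eliminate Queenstown.
Round 2: Lisbon 9, Kyoto 20, Banff 8. Kyoto has a majority.

Kyoto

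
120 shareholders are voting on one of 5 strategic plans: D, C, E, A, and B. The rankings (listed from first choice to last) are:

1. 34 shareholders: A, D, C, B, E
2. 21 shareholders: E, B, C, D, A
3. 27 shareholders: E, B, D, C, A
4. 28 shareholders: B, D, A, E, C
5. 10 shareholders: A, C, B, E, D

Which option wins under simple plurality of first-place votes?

First-place votes: D 0, C 0, E 48, A 44, B 28.
E has the most first-place votes.

E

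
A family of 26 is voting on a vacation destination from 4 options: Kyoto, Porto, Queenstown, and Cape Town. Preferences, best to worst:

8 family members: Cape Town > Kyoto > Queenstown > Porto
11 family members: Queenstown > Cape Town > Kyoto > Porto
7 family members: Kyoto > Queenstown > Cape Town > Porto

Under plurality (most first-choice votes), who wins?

Queenstown

First-place votes: Kyoto 7, Porto 0, Queenstown 11, Cape Town 8.
Queenstown has the most first-place votes.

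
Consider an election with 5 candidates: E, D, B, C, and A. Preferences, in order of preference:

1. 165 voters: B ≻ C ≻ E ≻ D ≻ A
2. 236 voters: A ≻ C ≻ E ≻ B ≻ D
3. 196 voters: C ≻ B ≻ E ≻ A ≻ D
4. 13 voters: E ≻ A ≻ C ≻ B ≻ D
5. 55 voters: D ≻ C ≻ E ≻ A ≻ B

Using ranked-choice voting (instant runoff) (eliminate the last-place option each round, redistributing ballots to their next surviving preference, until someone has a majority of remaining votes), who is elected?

Round 1: E 13, D 55, B 165, C 196, A 236. Eliminate E.
Round 2: D 55, B 165, C 196, A 249. Eliminate D.
Round 3: B 165, C 251, A 249. Eliminate B.
Round 4: C 416, A 249. C has a majority.

C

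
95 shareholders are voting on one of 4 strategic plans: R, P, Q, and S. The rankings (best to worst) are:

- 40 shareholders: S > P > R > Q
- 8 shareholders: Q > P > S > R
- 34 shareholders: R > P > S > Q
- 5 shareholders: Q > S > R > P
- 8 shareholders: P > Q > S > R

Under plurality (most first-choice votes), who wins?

First-place votes: R 34, P 8, Q 13, S 40.
S has the most first-place votes.

S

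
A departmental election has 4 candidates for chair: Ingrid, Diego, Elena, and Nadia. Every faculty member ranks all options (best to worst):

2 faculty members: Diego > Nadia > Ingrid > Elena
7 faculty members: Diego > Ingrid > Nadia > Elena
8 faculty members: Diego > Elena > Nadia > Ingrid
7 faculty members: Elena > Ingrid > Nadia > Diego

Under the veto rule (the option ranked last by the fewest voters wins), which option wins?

Nadia

Last-place votes: Ingrid 8, Diego 7, Elena 9, Nadia 0.
Nadia is ranked last by the fewest voters, so Nadia wins.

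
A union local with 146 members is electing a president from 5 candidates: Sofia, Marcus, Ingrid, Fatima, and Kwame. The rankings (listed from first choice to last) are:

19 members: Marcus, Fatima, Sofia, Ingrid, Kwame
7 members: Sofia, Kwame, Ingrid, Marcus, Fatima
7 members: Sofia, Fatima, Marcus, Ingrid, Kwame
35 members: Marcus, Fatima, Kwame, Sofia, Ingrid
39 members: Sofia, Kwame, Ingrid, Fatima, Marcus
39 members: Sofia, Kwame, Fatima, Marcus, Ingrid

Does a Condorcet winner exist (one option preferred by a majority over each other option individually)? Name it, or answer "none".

Sofia

Sofia vs Marcus: 92–54 for Sofia.
Sofia vs Ingrid: 146–0 for Sofia.
Sofia vs Fatima: 92–54 for Sofia.
Sofia vs Kwame: 111–35 for Sofia.
Sofia beats every other option head-to-head.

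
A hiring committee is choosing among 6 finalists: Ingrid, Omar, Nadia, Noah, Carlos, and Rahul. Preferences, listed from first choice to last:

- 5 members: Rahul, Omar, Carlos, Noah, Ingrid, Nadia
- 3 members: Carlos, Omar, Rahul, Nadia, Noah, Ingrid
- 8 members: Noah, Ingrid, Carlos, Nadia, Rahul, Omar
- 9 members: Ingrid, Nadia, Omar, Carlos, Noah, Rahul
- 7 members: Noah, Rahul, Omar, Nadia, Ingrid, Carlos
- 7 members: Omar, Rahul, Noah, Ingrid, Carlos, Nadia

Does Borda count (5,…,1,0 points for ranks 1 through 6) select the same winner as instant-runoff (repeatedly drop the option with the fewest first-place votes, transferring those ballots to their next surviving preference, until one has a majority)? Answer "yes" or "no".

no

Borda — scores: Ingrid 103, Omar 115, Nadia 72, Noah 118, Carlos 79, Rahul 98. Winner: Noah.
Instant-runoff — R1 Ingrid 9, Omar 7, Nadia 0, Noah 15, Carlos 3, Rahul 5 (Nadia out); R2 Ingrid 9, Omar 7, Noah 15, Carlos 3, Rahul 5 (Carlos out); R3 Ingrid 9, Omar 10, Noah 15, Rahul 5 (Rahul out); R4 Ingrid 9, Omar 15, Noah 15 (Ingrid out); R5 Omar 24, Noah 15 (Omar winner). Winner: Omar.
The two methods disagree.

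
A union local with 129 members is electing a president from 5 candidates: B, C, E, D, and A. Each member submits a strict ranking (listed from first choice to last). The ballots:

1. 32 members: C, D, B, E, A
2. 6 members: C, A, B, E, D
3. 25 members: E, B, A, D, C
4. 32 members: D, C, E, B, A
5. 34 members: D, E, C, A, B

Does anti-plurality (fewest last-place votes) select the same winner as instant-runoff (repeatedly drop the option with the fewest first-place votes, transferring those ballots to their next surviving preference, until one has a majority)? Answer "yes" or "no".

no

Anti-plurality — last-place votes: B 34, C 25, E 0, D 6, A 64. Winner: E.
Instant-runoff — R1 B 0, C 38, E 25, D 66, A 0 (D winner). Winner: D.
The two methods disagree.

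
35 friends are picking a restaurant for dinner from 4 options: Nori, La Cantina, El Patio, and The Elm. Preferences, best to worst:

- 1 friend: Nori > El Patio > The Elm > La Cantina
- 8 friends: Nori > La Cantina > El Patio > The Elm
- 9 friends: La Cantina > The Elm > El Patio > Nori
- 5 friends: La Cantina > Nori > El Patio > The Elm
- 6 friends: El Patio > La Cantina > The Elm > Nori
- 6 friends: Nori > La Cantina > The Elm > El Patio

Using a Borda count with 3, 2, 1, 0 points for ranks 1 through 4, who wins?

Nori: 1·3 + 8·3 + 9·0 + 5·2 + 6·0 + 6·3 = 55
La Cantina: 1·0 + 8·2 + 9·3 + 5·3 + 6·2 + 6·2 = 82
El Patio: 1·2 + 8·1 + 9·1 + 5·1 + 6·3 + 6·0 = 42
The Elm: 1·1 + 8·0 + 9·2 + 5·0 + 6·1 + 6·1 = 31
La Cantina has the highest Borda score (82).

La Cantina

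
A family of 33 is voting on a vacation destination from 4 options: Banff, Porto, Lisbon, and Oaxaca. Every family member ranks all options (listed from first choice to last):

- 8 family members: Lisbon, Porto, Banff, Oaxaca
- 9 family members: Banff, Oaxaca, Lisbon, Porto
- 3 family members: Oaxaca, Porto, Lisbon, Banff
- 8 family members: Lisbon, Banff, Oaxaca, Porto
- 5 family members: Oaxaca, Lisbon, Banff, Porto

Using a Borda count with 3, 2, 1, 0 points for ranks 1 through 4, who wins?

Banff: 8·1 + 9·3 + 3·0 + 8·2 + 5·1 = 56
Porto: 8·2 + 9·0 + 3·2 + 8·0 + 5·0 = 22
Lisbon: 8·3 + 9·1 + 3·1 + 8·3 + 5·2 = 70
Oaxaca: 8·0 + 9·2 + 3·3 + 8·1 + 5·3 = 50
Lisbon has the highest Borda score (70).

Lisbon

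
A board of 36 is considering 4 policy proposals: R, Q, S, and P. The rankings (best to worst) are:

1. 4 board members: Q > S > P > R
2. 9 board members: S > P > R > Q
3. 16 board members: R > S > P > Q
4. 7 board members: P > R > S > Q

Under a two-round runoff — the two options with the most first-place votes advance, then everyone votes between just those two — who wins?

Round 1 first-place votes: R 16, Q 4, S 9, P 7.
R and S advance.
Runoff: R is preferred to S by 23 voters; S by 13.
R wins the runoff.

R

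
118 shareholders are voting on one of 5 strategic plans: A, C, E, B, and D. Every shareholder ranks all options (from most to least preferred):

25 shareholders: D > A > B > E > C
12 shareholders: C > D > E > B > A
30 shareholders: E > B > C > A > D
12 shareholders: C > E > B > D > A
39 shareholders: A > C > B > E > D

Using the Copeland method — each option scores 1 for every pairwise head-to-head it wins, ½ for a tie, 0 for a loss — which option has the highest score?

A

A: beats C, E, B, and D → score 4.
C: beats E, B, and D; loses to A → score 3.
E: beats D; loses to A, C, and B → score 1.
B: beats E and D; loses to A and C → score 2.
D: loses to A, C, E, and B → score 0.
A has the best pairwise record.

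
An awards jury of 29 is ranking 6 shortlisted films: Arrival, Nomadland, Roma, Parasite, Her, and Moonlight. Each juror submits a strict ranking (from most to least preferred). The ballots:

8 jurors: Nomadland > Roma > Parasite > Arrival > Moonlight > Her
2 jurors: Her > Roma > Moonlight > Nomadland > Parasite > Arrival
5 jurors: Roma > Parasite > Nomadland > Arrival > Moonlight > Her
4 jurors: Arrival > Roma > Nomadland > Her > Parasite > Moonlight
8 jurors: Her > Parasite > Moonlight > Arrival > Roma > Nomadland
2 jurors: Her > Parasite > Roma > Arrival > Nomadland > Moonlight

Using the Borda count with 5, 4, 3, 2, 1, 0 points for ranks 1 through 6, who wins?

Arrival: 8·2 + 2·0 + 5·2 + 4·5 + 8·2 + 2·2 = 66
Nomadland: 8·5 + 2·2 + 5·3 + 4·3 + 8·0 + 2·1 = 73
Roma: 8·4 + 2·4 + 5·5 + 4·4 + 8·1 + 2·3 = 95
Parasite: 8·3 + 2·1 + 5·4 + 4·1 + 8·4 + 2·4 = 90
Her: 8·0 + 2·5 + 5·0 + 4·2 + 8·5 + 2·5 = 68
Moonlight: 8·1 + 2·3 + 5·1 + 4·0 + 8·3 + 2·0 = 43
Roma has the highest Borda score (95).

Roma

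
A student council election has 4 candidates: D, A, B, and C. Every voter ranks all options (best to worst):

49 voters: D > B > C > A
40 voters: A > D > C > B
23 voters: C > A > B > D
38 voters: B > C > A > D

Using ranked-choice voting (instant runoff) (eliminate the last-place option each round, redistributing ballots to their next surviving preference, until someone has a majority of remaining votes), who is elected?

A

Round 1: D 49, A 40, B 38, C 23. Eliminate C.
Round 2: D 49, A 63, B 38. Eliminate B.
Round 3: D 49, A 101. A has a majority.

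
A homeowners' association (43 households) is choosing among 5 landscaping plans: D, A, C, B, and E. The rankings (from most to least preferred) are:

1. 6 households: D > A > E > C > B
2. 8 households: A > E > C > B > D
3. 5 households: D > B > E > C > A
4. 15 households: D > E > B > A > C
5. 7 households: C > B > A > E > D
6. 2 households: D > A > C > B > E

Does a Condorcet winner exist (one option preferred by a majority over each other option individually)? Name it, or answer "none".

D vs A: 28–15 for D.
D vs C: 28–15 for D.
D vs B: 28–15 for D.
D vs E: 28–15 for D.
D beats every other option head-to-head.

D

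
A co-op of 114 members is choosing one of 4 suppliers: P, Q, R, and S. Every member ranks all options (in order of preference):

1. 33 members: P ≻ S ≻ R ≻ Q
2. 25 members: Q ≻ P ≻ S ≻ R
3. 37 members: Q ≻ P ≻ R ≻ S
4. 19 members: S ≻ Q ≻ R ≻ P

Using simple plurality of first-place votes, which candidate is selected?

First-place votes: P 33, Q 62, R 0, S 19.
Q has the most first-place votes.

Q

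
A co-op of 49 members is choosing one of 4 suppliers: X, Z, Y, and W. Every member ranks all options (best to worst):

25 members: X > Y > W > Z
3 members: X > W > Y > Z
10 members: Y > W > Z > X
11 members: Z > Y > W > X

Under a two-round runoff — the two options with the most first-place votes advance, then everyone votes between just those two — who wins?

X

Round 1 first-place votes: X 28, Z 11, Y 10, W 0.
X and Z advance.
Runoff: X is preferred to Z by 28 voters; Z by 21.
X wins the runoff.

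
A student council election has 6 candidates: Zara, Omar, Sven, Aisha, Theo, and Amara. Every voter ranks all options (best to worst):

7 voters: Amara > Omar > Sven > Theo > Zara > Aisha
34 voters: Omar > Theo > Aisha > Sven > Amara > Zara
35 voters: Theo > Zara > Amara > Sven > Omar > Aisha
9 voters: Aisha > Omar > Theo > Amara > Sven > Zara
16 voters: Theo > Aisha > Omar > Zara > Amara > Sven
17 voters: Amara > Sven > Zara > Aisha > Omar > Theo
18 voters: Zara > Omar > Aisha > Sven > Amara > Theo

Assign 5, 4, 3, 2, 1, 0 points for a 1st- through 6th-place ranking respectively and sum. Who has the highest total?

Theo

Zara: 7·1 + 34·0 + 35·4 + 9·0 + 16·2 + 17·3 + 18·5 = 320
Omar: 7·4 + 34·5 + 35·1 + 9·4 + 16·3 + 17·1 + 18·4 = 406
Sven: 7·3 + 34·2 + 35·2 + 9·1 + 16·0 + 17·4 + 18·2 = 272
Aisha: 7·0 + 34·3 + 35·0 + 9·5 + 16·4 + 17·2 + 18·3 = 299
Theo: 7·2 + 34·4 + 35·5 + 9·3 + 16·5 + 17·0 + 18·0 = 432
Amara: 7·5 + 34·1 + 35·3 + 9·2 + 16·1 + 17·5 + 18·1 = 311
Theo has the highest Borda score (432).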